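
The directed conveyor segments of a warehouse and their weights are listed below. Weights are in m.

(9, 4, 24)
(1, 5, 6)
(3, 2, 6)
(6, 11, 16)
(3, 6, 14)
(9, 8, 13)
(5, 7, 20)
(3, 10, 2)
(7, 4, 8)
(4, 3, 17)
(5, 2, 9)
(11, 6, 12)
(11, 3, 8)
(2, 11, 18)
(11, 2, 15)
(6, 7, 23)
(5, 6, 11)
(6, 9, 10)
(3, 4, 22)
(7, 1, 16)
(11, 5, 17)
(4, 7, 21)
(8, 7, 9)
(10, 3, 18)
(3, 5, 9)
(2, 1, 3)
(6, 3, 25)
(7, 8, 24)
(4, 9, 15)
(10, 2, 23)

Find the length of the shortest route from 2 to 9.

Shortest distances from 2:
2: 0
1: 3  (via 2)
5: 9  (via 1)
11: 18  (via 2)
6: 20  (via 5)
3: 26  (via 11)
10: 28  (via 3)
7: 29  (via 5)
9: 30  (via 6)
Shortest route: 2 → 1 → 5 → 6 → 9 = 30 m.

30 m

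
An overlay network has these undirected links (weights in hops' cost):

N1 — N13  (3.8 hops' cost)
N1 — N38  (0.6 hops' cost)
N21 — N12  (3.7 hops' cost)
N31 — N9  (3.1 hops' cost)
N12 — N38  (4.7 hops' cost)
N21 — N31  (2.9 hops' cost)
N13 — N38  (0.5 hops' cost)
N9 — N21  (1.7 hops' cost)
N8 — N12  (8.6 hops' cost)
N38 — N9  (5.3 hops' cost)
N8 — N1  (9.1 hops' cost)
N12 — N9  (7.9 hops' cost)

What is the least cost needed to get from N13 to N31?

Enumerating some paths:
N13 → N38 → N9 → N21 → N31: 0.5+5.3+1.7+2.9 = 10.4
N13 → N1 → N38 → N9 → N31: 3.8+0.6+5.3+3.1 = 12.8
N13 → N38 → N9 → N31: 0.5+5.3+3.1 = 8.9
N13 → N38 → N12 → N21 → N31: 0.5+4.7+3.7+2.9 = 11.8
Cheapest is N13 → N38 → N9 → N31 at 8.9 hops' cost.

8.9 hops' cost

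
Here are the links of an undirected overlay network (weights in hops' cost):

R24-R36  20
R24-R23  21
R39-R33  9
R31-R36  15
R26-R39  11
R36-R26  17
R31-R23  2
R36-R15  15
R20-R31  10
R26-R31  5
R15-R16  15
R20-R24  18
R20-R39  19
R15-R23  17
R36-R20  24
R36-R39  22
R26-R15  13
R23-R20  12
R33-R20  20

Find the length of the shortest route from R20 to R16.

Shortest distances from R20:
R20: 0
R31: 10  (via R20)
R23: 12  (via R20)
R26: 15  (via R31)
R24: 18  (via R20)
R39: 19  (via R20)
R33: 20  (via R20)
R36: 24  (via R20)
R15: 28  (via R26)
R16: 43  (via R15)
Shortest route: R20–R31–R26–R15–R16 = 43 hops' cost.

43 hops' cost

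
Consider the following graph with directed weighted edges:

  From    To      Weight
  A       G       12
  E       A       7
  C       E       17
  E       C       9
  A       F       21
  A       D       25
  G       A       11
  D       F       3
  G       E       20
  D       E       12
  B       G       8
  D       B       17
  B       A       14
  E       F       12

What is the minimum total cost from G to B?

Candidate routes:
G → E → A → D → B: 20+7+25+17 = 69
G → A → D → B: 11+25+17 = 53
Cheapest is G → A → D → B at 53.

53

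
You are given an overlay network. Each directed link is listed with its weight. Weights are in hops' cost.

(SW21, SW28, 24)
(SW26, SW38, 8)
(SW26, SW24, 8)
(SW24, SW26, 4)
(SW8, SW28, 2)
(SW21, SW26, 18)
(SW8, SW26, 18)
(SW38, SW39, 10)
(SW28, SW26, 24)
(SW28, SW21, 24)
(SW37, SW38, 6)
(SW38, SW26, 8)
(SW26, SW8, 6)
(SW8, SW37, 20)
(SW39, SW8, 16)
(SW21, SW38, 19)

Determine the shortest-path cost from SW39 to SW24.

42 hops' cost

Running Dijkstra from SW39:
SW39: 0
SW8: 16  (via SW39)
SW28: 18  (via SW8)
SW26: 34  (via SW8)
SW37: 36  (via SW8)
SW21: 42  (via SW28)
SW38: 42  (via SW26)
SW24: 42  (via SW26)
Shortest route: SW39–SW8–SW26–SW24 = 42 hops' cost.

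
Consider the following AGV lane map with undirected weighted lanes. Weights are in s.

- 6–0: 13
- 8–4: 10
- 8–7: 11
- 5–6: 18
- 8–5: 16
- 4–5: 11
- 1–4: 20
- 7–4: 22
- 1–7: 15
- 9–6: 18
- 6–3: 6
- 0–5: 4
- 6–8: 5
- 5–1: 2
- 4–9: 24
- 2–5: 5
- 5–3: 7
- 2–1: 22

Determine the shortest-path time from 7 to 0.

21 s

Compare a few routes:
7 → 1 → 5 → 0: 15+2+4 = 21
7 → 8 → 6 → 0: 11+5+13 = 29
Cheapest is 7 → 1 → 5 → 0 at 21 s.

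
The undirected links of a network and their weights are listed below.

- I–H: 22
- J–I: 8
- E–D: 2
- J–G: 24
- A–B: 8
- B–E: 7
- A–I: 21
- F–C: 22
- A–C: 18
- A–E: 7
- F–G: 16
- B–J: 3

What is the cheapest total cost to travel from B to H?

33

Compare a few routes:
B–A–I–H: 8+21+22 = 51
B–J–I–H: 3+8+22 = 33
The minimum is 33 via B–J–I–H.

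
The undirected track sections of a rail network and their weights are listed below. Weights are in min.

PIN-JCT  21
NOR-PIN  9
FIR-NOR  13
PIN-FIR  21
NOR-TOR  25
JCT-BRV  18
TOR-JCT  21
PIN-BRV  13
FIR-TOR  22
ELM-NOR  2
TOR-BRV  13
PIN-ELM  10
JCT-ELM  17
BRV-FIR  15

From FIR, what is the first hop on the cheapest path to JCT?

Candidate routes:
FIR–PIN–JCT: 21+21 = 42
FIR–NOR–ELM–JCT: 13+2+17 = 32
FIR–NOR–PIN–JCT: 13+9+21 = 43
FIR–BRV–JCT: 15+18 = 33
The minimum is 32 min via FIR–NOR–ELM–JCT.
So from FIR the first move is to NOR.

NOR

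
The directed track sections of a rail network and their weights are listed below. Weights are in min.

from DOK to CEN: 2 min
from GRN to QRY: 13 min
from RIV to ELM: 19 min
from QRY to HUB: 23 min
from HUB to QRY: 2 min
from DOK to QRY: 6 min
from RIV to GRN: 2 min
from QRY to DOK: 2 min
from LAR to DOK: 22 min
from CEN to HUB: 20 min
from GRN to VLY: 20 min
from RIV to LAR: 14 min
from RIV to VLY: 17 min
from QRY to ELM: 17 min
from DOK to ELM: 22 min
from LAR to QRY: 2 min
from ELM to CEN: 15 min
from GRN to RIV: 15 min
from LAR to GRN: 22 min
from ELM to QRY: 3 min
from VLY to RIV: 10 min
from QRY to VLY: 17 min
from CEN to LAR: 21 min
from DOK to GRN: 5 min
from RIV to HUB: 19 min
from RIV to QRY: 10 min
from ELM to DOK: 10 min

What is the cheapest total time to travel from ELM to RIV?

25 min

Compare a few routes:
ELM → QRY → DOK → GRN → RIV: 3+2+5+15 = 25
ELM → QRY → VLY → RIV: 3+17+10 = 30
ELM → DOK → GRN → RIV: 10+5+15 = 30
The minimum is 25 min via ELM → QRY → DOK → GRN → RIV.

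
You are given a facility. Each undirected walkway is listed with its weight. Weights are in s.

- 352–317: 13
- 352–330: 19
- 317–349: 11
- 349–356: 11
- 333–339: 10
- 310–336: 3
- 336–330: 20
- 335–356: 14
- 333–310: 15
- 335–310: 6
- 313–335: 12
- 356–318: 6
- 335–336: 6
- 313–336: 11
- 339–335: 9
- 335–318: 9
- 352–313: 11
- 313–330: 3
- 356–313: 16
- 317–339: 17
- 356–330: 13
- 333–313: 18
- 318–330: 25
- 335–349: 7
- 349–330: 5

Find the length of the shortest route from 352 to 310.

25 s

Enumerating some paths:
352–313–336–310: 11+11+3 = 25
352–313–330–349–335–310: 11+3+5+7+6 = 32
352–313–335–310: 11+12+6 = 29
Cheapest is 352–313–336–310 at 25 s.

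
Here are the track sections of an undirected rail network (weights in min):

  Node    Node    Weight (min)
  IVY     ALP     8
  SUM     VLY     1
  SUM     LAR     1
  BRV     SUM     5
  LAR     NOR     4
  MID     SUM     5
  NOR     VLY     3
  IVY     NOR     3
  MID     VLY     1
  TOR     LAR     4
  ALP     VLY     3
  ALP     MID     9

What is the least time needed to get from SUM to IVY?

7 min

Shortest distances from SUM:
SUM: 0
VLY: 1  (via SUM)
LAR: 1  (via SUM)
MID: 2  (via VLY)
ALP: 4  (via VLY)
NOR: 4  (via VLY)
TOR: 5  (via LAR)
BRV: 5  (via SUM)
IVY: 7  (via NOR)
Shortest route: SUM–VLY–NOR–IVY = 7 min.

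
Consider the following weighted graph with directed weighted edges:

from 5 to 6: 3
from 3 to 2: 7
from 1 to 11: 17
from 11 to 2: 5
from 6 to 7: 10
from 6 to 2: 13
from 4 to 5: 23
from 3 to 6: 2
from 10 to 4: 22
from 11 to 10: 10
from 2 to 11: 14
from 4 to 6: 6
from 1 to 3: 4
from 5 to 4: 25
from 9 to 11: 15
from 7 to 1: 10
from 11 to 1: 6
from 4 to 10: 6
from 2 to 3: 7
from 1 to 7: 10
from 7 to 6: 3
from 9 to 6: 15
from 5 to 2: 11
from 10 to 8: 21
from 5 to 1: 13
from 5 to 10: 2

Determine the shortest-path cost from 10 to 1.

Compare a few routes:
10–4–6–7–1: 22+6+10+10 = 48
10–4–5–1: 22+23+13 = 58
10–4–6–2–11–1: 22+6+13+14+6 = 61
Cheapest is 10–4–6–7–1 at 48.

48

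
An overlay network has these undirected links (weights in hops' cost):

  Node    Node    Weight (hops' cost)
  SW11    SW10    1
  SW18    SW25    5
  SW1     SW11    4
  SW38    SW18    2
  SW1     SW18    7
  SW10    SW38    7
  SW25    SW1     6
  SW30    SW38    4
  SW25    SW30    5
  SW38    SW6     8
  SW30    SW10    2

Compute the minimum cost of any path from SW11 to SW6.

Compare a few routes:
SW11–SW1–SW18–SW38–SW6: 4+7+2+8 = 21
SW11–SW10–SW30–SW38–SW6: 1+2+4+8 = 15
SW11–SW10–SW38–SW6: 1+7+8 = 16
The minimum is 15 hops' cost via SW11–SW10–SW30–SW38–SW6.

15 hops' cost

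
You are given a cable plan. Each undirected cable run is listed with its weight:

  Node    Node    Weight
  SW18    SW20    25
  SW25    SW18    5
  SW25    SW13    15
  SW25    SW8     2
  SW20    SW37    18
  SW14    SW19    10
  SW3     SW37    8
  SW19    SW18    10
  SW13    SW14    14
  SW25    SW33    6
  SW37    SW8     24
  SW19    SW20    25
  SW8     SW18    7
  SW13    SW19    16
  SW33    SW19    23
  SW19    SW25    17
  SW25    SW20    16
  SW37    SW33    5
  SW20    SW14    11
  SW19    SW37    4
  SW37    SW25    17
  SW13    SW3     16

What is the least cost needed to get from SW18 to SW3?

Settle nodes by increasing distance from SW18:
SW18: 0
SW25: 5  (via SW18)
SW8: 7  (via SW18)
SW19: 10  (via SW18)
SW33: 11  (via SW25)
SW37: 14  (via SW19)
SW14: 20  (via SW19)
SW13: 20  (via SW25)
SW20: 21  (via SW25)
SW3: 22  (via SW37)
Shortest route: SW18–SW19–SW37–SW3 = 22.

22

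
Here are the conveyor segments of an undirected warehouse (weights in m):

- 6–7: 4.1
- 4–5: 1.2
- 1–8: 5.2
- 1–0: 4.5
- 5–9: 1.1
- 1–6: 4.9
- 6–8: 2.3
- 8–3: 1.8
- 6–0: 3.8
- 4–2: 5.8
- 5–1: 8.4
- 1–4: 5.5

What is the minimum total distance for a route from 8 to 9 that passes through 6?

15 m

Shortest 8→6: 8 → 6 = 2.3
Best 6 to 9: 6 → 1 → 4 → 5 → 9 costing 12.7
Total via 6: 2.3 + 12.7 = 15 m.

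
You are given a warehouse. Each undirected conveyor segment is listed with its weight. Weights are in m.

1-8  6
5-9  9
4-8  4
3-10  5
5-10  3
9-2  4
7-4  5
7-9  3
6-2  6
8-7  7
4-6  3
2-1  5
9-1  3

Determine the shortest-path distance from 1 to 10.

15 m

Running Dijkstra from 1:
1: 0
9: 3  (via 1)
2: 5  (via 1)
7: 6  (via 9)
8: 6  (via 1)
4: 10  (via 8)
6: 11  (via 2)
5: 12  (via 9)
10: 15  (via 5)
Shortest route: 1–9–5–10 = 15 m.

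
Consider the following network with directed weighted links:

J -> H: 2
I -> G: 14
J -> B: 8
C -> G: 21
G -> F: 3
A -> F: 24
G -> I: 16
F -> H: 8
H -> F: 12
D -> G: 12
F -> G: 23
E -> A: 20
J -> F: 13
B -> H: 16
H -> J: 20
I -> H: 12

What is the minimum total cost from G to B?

39

Running Dijkstra from G:
G: 0
F: 3  (via G)
H: 11  (via F)
I: 16  (via G)
J: 31  (via H)
B: 39  (via J)
Shortest route: G → F → H → J → B = 39.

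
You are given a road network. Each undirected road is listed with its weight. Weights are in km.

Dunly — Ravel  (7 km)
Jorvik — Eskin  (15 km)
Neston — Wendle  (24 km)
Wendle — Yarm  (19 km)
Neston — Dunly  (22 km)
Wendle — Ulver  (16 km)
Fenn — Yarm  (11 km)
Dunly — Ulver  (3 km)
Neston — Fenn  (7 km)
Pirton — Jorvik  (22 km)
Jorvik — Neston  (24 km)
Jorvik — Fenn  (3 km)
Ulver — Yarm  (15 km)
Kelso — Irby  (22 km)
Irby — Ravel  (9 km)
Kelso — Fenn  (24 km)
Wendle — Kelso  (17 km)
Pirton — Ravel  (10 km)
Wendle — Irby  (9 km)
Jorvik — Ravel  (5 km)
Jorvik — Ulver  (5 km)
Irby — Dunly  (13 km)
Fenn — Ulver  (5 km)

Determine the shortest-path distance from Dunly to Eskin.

23 km

Enumerating some paths:
Dunly → Ulver → Fenn → Jorvik → Eskin: 3+5+3+15 = 26
Dunly → Ravel → Jorvik → Eskin: 7+5+15 = 27
Dunly → Ulver → Jorvik → Eskin: 3+5+15 = 23
The minimum is 23 km via Dunly → Ulver → Jorvik → Eskin.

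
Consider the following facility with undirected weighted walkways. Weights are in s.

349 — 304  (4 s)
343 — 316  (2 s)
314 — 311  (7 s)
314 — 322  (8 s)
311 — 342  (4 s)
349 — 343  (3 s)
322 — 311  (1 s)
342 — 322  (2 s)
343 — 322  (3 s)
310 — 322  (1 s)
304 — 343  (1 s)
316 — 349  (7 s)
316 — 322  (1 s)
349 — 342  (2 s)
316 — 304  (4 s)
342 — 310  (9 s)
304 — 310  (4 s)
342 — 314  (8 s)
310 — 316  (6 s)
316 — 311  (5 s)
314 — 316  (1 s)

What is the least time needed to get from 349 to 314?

6 s

Compare a few routes:
349 → 343 → 322 → 316 → 314: 3+3+1+1 = 8
349 → 343 → 316 → 314: 3+2+1 = 6
Cheapest is 349 → 343 → 316 → 314 at 6 s.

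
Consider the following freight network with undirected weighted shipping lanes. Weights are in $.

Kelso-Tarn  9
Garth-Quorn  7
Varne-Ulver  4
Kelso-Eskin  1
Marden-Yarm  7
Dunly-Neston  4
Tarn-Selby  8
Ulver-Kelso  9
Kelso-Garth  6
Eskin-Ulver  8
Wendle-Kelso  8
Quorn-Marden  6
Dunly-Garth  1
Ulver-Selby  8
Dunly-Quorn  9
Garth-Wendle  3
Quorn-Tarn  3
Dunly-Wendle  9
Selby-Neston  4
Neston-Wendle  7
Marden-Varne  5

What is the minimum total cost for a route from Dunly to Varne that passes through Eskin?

$20

Shortest Dunly→Eskin: Dunly → Garth → Kelso → Eskin = 8
Shortest Eskin→Varne: Eskin → Ulver → Varne = 12
Total via Eskin: 8 + 12 = $20.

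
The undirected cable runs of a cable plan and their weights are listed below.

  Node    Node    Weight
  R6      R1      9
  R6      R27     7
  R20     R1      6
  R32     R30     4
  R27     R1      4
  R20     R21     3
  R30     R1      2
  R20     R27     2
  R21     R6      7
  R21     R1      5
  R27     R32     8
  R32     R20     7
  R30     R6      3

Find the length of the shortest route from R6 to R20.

Shortest distances from R6:
R6: 0
R30: 3  (via R6)
R1: 5  (via R30)
R21: 7  (via R6)
R32: 7  (via R30)
R27: 7  (via R6)
R20: 9  (via R27)
Shortest route: R6 → R27 → R20 = 9.

9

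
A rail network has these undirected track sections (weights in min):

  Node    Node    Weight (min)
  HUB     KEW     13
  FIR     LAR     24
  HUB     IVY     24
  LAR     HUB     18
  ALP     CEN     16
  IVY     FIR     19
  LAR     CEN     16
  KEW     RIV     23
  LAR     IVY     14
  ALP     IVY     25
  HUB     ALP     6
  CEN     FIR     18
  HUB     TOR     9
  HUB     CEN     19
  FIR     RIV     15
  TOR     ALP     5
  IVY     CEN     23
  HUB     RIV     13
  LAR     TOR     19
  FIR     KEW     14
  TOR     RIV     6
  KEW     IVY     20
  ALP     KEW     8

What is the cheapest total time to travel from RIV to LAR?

25 min

Compare a few routes:
RIV - TOR - LAR: 6+19 = 25
RIV - TOR - HUB - LAR: 6+9+18 = 33
RIV - TOR - ALP - HUB - LAR: 6+5+6+18 = 35
RIV - HUB - LAR: 13+18 = 31
Cheapest is RIV - TOR - LAR at 25 min.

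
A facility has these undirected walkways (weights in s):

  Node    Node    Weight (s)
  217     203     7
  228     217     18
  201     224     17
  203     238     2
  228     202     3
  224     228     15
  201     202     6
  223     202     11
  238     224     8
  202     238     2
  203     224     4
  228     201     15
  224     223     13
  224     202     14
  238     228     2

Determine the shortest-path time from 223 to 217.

22 s

Compare a few routes:
223–202–238–203–217: 11+2+2+7 = 22
223–224–203–217: 13+4+7 = 24
Cheapest is 223–202–238–203–217 at 22 s.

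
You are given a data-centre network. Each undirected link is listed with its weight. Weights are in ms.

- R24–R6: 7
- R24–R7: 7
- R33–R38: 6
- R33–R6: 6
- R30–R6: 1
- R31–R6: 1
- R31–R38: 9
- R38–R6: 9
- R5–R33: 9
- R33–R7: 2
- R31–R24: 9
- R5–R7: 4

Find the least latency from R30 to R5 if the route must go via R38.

Best R30 to R38: R30 → R6 → R38 costing 10
Shortest R38→R5: R38 → R33 → R7 → R5 = 12
Total via R38: 10 + 12 = 22 ms.

22 ms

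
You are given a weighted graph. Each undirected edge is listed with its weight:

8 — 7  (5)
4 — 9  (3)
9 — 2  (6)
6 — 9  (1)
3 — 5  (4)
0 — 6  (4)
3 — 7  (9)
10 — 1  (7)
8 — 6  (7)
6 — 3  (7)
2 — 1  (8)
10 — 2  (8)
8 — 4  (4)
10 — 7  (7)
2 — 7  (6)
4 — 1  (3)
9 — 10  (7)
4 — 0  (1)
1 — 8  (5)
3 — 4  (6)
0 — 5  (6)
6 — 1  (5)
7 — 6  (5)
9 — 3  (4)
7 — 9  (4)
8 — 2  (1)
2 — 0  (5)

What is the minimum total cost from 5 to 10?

Enumerating some paths:
5 - 3 - 9 - 10: 4+4+7 = 15
5 - 0 - 4 - 1 - 10: 6+1+3+7 = 17
5 - 0 - 4 - 9 - 10: 6+1+3+7 = 17
The minimum is 15 via 5 - 3 - 9 - 10.

15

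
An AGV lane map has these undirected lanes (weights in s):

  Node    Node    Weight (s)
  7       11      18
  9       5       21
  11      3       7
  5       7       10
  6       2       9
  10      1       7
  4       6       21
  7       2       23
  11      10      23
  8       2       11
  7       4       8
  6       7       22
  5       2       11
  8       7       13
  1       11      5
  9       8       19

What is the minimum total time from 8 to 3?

Shortest distances from 8:
8: 0
2: 11  (via 8)
7: 13  (via 8)
9: 19  (via 8)
6: 20  (via 2)
4: 21  (via 7)
5: 22  (via 2)
11: 31  (via 7)
1: 36  (via 11)
3: 38  (via 11)
Shortest route: 8–7–11–3 = 38 s.

38 s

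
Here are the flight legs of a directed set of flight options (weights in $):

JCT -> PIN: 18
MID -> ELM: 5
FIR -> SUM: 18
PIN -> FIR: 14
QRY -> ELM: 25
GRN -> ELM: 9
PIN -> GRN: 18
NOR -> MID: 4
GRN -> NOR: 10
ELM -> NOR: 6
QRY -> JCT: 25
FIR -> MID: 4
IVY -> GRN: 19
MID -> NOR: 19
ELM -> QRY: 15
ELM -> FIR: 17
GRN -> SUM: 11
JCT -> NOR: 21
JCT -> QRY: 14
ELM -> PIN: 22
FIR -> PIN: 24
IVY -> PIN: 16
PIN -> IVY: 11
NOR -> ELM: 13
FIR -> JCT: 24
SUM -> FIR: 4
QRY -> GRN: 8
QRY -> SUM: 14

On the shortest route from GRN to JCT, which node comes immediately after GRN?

SUM

Enumerating some paths:
GRN–SUM–FIR–JCT: 11+4+24 = 39
GRN–ELM–FIR–JCT: 9+17+24 = 50
GRN–ELM–QRY–JCT: 9+15+25 = 49
The minimum is $39 via GRN–SUM–FIR–JCT.
So from GRN the first move is to SUM.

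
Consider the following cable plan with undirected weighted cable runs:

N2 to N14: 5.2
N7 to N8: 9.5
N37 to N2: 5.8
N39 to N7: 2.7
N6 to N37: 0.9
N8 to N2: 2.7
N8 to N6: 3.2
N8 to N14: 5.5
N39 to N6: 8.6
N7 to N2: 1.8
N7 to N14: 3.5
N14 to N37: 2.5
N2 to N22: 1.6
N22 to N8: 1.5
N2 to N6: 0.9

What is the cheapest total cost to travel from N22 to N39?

Candidate routes:
N22 - N8 - N2 - N7 - N39: 1.5+2.7+1.8+2.7 = 8.7
N22 - N2 - N7 - N39: 1.6+1.8+2.7 = 6.1
N22 - N2 - N6 - N39: 1.6+0.9+8.6 = 11.1
N22 - N8 - N6 - N2 - N7 - N39: 1.5+3.2+0.9+1.8+2.7 = 10.1
The minimum is 6.1 via N22 - N2 - N7 - N39.

6.1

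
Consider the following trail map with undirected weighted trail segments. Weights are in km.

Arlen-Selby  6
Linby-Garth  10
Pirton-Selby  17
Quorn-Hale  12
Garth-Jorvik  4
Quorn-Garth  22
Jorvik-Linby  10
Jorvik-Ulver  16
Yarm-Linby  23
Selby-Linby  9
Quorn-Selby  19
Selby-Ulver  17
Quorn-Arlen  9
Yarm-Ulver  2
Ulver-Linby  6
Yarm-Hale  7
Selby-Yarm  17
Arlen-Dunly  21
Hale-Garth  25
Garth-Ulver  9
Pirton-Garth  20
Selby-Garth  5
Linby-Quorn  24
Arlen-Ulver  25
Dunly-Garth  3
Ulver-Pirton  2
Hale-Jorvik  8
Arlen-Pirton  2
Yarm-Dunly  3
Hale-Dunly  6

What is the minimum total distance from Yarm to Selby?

Settle nodes by increasing distance from Yarm:
Yarm: 0
Ulver: 2  (via Yarm)
Dunly: 3  (via Yarm)
Pirton: 4  (via Ulver)
Garth: 6  (via Dunly)
Arlen: 6  (via Pirton)
Hale: 7  (via Yarm)
Linby: 8  (via Ulver)
Jorvik: 10  (via Garth)
Selby: 11  (via Garth)
Shortest route: Yarm → Dunly → Garth → Selby = 11 km.

11 km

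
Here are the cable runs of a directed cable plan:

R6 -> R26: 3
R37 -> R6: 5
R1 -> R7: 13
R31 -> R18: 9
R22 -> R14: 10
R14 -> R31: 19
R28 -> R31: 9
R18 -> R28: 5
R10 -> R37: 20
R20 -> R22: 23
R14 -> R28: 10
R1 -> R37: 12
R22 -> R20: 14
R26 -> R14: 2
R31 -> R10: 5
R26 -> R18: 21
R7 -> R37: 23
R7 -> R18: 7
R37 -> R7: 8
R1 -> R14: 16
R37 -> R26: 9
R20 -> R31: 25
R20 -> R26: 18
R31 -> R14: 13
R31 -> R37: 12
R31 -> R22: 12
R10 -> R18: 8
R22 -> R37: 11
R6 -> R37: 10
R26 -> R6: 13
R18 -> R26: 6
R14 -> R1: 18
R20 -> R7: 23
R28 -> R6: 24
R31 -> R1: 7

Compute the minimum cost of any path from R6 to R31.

Shortest distances from R6:
R6: 0
R26: 3  (via R6)
R14: 5  (via R26)
R37: 10  (via R6)
R28: 15  (via R14)
R7: 18  (via R37)
R1: 23  (via R14)
R18: 24  (via R26)
R31: 24  (via R14)
Shortest route: R6 → R26 → R14 → R31 = 24.

24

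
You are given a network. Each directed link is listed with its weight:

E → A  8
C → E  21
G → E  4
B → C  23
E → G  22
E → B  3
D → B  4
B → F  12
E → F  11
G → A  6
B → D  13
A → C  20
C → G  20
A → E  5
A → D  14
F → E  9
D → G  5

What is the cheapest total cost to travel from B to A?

24

Running Dijkstra from B:
B: 0
F: 12  (via B)
D: 13  (via B)
G: 18  (via D)
E: 21  (via F)
C: 23  (via B)
A: 24  (via G)
Shortest route: B–D–G–A = 24.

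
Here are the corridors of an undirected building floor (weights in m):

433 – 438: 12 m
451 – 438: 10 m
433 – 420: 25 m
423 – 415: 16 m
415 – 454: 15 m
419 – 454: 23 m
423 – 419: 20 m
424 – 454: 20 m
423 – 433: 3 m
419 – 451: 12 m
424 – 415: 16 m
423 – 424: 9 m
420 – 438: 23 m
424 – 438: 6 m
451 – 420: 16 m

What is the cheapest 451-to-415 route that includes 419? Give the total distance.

48 m

Shortest 451→419: 451 → 419 = 12
Best 419 to 415: 419 → 423 → 415 costing 36
Total via 419: 12 + 36 = 48 m.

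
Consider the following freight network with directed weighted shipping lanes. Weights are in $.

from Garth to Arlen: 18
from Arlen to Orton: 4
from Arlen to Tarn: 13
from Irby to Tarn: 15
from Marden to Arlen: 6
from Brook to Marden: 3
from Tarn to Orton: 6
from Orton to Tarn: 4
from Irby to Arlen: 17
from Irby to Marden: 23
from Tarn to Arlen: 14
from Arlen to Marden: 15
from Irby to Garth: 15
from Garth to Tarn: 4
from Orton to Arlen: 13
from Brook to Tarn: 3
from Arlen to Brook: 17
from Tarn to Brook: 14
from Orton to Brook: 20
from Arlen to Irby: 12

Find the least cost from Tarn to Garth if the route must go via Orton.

$46

Shortest Tarn→Orton: Tarn–Orton = 6
Shortest Orton→Garth: Orton–Arlen–Irby–Garth = 40
Total via Orton: 6 + 40 = $46.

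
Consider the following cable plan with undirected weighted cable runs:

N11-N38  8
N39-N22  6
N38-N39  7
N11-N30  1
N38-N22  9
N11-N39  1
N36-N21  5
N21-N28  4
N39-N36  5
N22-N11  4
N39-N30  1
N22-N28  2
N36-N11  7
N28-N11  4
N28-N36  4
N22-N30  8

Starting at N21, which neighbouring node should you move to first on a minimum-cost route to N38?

N28

Compare a few routes:
N21 - N28 - N11 - N39 - N38: 4+4+1+7 = 16
N21 - N28 - N22 - N38: 4+2+9 = 15
N21 - N28 - N11 - N38: 4+4+8 = 16
N21 - N28 - N11 - N30 - N39 - N38: 4+4+1+1+7 = 17
Cheapest is N21 - N28 - N22 - N38 at 15.
So from N21 the first move is to N28.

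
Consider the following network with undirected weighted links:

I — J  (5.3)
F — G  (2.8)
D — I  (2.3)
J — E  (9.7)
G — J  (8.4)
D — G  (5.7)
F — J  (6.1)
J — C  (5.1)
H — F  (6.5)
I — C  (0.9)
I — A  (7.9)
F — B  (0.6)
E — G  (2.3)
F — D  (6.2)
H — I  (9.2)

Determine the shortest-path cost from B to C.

Candidate routes:
B → F → D → I → C: 0.6+6.2+2.3+0.9 = 10
B → F → J → C: 0.6+6.1+5.1 = 11.8
Cheapest is B → F → D → I → C at 10.

10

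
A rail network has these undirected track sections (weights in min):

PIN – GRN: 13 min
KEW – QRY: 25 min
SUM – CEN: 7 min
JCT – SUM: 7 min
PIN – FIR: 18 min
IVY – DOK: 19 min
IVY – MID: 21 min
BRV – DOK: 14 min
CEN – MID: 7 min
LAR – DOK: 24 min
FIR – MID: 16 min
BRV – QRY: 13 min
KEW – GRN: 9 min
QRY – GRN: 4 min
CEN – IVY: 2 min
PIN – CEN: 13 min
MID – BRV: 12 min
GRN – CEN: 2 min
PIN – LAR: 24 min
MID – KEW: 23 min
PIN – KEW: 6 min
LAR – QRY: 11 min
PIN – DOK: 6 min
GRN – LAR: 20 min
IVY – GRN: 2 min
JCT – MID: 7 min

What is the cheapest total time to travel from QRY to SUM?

Enumerating some paths:
QRY - GRN - CEN - SUM: 4+2+7 = 13
QRY - GRN - IVY - CEN - SUM: 4+2+2+7 = 15
The minimum is 13 min via QRY - GRN - CEN - SUM.

13 min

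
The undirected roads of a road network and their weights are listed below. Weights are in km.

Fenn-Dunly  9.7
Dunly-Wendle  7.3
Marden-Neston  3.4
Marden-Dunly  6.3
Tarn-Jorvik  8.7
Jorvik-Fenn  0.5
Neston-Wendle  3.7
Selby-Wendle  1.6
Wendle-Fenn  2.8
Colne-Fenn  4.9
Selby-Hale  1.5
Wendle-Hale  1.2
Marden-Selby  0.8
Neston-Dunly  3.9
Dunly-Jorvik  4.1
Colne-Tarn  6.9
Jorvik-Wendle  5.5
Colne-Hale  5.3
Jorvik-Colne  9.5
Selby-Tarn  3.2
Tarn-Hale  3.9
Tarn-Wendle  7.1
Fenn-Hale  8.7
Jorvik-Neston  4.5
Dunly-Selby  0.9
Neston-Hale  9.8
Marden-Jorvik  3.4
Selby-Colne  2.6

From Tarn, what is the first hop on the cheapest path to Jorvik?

Enumerating some paths:
Tarn → Selby → Marden → Jorvik: 3.2+0.8+3.4 = 7.4
Tarn → Selby → Dunly → Jorvik: 3.2+0.9+4.1 = 8.2
Tarn → Selby → Wendle → Fenn → Jorvik: 3.2+1.6+2.8+0.5 = 8.1
Tarn → Hale → Wendle → Fenn → Jorvik: 3.9+1.2+2.8+0.5 = 8.4
The minimum is 7.4 km via Tarn → Selby → Marden → Jorvik.
So from Tarn the first move is to Selby.

Selby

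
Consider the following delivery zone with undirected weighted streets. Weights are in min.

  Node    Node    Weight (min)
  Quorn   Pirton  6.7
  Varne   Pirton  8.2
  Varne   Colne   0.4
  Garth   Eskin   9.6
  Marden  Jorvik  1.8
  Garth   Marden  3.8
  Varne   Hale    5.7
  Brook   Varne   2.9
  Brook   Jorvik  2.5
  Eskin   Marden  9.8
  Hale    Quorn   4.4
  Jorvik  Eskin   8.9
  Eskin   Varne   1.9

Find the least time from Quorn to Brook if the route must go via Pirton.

17.8 min

Shortest Quorn→Pirton: Quorn–Pirton = 6.7
Best Pirton to Brook: Pirton–Varne–Brook costing 11.1
Total via Pirton: 6.7 + 11.1 = 17.8 min.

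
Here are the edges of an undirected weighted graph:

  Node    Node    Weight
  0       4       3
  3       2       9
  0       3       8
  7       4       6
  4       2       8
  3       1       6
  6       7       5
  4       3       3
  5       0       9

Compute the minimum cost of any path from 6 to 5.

23

Candidate routes:
6–7–4–3–0–5: 5+6+3+8+9 = 31
6–7–4–0–5: 5+6+3+9 = 23
The minimum is 23 via 6–7–4–0–5.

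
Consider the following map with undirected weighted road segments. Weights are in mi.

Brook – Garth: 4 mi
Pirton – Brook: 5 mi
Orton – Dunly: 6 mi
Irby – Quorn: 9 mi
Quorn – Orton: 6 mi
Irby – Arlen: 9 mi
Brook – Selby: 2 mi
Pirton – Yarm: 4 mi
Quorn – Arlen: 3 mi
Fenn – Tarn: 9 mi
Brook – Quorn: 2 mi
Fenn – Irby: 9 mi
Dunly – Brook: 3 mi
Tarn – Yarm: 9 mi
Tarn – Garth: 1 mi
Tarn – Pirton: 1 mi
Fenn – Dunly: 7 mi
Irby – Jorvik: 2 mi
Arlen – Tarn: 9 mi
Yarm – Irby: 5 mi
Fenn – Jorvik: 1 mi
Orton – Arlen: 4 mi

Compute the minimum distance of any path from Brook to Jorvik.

Shortest distances from Brook:
Brook: 0
Selby: 2  (via Brook)
Quorn: 2  (via Brook)
Dunly: 3  (via Brook)
Garth: 4  (via Brook)
Tarn: 5  (via Garth)
Arlen: 5  (via Quorn)
Pirton: 5  (via Brook)
Orton: 8  (via Quorn)
Yarm: 9  (via Pirton)
Fenn: 10  (via Dunly)
Jorvik: 11  (via Fenn)
Shortest route: Brook–Dunly–Fenn–Jorvik = 11 mi.

11 mi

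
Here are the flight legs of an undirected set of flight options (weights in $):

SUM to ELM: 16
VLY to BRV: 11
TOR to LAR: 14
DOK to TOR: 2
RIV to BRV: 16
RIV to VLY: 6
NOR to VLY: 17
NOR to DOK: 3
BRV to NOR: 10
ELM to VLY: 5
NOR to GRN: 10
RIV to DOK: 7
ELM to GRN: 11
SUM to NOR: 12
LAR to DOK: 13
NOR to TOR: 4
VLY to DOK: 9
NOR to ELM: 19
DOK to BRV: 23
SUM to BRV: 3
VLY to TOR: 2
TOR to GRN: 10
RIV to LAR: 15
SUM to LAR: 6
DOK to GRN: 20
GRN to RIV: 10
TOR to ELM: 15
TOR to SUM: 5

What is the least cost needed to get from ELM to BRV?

$15

Compare a few routes:
ELM–VLY–TOR–SUM–BRV: 5+2+5+3 = 15
ELM–VLY–BRV: 5+11 = 16
Cheapest is ELM–VLY–TOR–SUM–BRV at $15.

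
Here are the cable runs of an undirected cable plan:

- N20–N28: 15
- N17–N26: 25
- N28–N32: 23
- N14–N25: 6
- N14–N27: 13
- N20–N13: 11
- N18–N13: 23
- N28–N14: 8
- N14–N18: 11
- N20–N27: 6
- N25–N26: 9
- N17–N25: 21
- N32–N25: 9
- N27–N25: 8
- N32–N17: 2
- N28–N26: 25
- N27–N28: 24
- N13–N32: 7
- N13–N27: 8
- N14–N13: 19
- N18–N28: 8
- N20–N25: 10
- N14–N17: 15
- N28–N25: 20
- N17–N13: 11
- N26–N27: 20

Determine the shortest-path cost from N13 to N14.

Enumerating some paths:
N13 - N27 - N14: 8+13 = 21
N13 - N14: 19 = 19
Cheapest is N13 - N14 at 19.

19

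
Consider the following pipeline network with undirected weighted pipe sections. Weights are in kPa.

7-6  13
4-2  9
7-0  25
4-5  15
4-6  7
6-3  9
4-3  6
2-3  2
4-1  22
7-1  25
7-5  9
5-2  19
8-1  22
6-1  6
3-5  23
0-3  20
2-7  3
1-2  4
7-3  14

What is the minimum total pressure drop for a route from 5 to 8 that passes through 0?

Shortest 5→0: 5–7–0 = 34
Best 0 to 8: 0–3–2–1–8 costing 48
Total via 0: 34 + 48 = 82 kPa.

82 kPa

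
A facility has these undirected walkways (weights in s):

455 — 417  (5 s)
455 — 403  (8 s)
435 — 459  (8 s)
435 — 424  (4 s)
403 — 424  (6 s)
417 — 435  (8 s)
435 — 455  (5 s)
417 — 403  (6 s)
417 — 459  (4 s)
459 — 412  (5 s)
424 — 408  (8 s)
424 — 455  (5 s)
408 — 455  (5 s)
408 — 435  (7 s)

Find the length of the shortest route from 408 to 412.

Enumerating some paths:
408 → 435 → 459 → 412: 7+8+5 = 20
408 → 455 → 417 → 459 → 412: 5+5+4+5 = 19
The minimum is 19 s via 408 → 455 → 417 → 459 → 412.

19 s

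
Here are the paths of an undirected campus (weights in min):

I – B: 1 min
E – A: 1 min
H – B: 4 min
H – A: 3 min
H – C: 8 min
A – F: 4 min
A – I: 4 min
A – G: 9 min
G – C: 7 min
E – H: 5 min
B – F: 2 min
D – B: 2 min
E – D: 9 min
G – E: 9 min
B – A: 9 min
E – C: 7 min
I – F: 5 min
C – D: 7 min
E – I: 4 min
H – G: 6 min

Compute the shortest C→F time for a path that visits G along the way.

19 min

Shortest C→G: C–G = 7
Best G to F: G–H–B–F costing 12
Total via G: 7 + 12 = 19 min.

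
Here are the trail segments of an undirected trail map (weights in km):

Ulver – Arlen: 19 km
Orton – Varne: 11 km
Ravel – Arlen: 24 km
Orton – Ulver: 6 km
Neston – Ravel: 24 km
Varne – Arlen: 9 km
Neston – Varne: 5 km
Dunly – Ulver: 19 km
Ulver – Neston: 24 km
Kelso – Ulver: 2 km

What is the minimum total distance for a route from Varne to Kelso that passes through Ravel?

74 km

Shortest Varne→Ravel: Varne → Neston → Ravel = 29
Best Ravel to Kelso: Ravel → Arlen → Ulver → Kelso costing 45
Total via Ravel: 29 + 45 = 74 km.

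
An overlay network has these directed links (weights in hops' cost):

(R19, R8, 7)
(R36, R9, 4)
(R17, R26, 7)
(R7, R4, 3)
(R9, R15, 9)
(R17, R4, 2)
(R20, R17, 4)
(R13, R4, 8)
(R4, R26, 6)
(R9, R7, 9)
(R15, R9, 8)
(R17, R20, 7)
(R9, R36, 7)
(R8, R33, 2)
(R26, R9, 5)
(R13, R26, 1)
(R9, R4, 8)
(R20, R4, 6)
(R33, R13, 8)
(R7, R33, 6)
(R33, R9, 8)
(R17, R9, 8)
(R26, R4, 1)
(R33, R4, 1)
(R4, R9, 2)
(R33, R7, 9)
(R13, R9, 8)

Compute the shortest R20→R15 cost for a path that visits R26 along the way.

Shortest R20→R26: R20–R17–R26 = 11
Best R26 to R15: R26–R4–R9–R15 costing 12
Total via R26: 11 + 12 = 23 hops' cost.

23 hops' cost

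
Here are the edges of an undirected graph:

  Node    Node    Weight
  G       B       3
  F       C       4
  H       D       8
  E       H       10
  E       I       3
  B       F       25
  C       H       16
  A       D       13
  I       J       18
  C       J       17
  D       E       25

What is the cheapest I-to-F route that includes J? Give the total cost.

Shortest I→J: I → J = 18
Shortest J→F: J → C → F = 21
Total via J: 18 + 21 = 39.

39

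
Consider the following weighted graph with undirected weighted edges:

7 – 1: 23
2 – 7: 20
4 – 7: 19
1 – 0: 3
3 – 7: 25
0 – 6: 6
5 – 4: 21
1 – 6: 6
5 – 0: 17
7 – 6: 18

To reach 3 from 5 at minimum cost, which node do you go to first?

4

Enumerating some paths:
5 - 0 - 1 - 7 - 3: 17+3+23+25 = 68
5 - 4 - 7 - 3: 21+19+25 = 65
5 - 0 - 6 - 7 - 3: 17+6+18+25 = 66
The minimum is 65 via 5 - 4 - 7 - 3.
So from 5 the first move is to 4.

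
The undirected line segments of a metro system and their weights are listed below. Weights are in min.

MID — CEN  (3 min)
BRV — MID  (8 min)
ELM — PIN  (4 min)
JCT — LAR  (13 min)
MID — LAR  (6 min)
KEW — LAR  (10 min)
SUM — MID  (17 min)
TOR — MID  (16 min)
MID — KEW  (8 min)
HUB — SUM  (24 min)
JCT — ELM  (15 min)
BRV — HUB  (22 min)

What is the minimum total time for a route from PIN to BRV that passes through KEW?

58 min

Shortest PIN→KEW: PIN → ELM → JCT → LAR → KEW = 42
Shortest KEW→BRV: KEW → MID → BRV = 16
Total via KEW: 42 + 16 = 58 min.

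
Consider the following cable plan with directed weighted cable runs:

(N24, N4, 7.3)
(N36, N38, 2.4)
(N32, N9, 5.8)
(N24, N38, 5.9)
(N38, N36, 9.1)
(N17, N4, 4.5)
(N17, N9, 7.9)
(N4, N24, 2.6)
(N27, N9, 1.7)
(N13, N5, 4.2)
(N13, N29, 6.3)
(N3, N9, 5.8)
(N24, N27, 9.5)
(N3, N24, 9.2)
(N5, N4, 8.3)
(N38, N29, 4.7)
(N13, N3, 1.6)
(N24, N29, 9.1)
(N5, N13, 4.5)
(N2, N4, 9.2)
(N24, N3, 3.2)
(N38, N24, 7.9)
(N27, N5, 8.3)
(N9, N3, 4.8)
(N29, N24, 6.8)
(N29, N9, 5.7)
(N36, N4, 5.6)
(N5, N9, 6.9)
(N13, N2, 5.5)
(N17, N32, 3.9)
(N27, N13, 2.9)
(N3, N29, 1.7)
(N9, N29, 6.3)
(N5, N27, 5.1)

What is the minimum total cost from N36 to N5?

Settle nodes by increasing distance from N36:
N36: 0
N38: 2.4  (via N36)
N4: 5.6  (via N36)
N29: 7.1  (via N38)
N24: 8.2  (via N4)
N3: 11.4  (via N24)
N9: 12.8  (via N29)
N27: 17.7  (via N24)
N13: 20.6  (via N27)
N5: 24.8  (via N13)
Shortest route: N36–N4–N24–N27–N13–N5 = 24.8.

24.8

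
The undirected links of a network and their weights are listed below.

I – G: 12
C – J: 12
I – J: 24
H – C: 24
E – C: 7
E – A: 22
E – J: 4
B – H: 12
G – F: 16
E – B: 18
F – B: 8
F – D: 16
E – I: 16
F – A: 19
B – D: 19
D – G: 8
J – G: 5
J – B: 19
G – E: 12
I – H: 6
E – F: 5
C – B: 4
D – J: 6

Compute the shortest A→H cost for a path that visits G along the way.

49

Best A to G: A → E → J → G costing 31
Shortest G→H: G → I → H = 18
Total via G: 31 + 18 = 49.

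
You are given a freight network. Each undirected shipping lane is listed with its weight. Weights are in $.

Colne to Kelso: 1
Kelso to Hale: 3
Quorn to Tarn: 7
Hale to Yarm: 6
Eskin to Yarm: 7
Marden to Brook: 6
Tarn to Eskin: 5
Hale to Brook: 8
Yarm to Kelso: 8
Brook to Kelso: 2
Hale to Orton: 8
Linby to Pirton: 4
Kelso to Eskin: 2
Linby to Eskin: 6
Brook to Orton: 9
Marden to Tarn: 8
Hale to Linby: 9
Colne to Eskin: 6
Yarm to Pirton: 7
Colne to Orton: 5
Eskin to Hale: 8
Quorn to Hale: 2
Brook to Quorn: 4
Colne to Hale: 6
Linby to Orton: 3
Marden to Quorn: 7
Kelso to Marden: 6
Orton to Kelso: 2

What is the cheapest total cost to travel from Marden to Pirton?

Candidate routes:
Marden–Kelso–Orton–Linby–Pirton: 6+2+3+4 = 15
Marden–Brook–Kelso–Orton–Linby–Pirton: 6+2+2+3+4 = 17
The minimum is $15 via Marden–Kelso–Orton–Linby–Pirton.

$15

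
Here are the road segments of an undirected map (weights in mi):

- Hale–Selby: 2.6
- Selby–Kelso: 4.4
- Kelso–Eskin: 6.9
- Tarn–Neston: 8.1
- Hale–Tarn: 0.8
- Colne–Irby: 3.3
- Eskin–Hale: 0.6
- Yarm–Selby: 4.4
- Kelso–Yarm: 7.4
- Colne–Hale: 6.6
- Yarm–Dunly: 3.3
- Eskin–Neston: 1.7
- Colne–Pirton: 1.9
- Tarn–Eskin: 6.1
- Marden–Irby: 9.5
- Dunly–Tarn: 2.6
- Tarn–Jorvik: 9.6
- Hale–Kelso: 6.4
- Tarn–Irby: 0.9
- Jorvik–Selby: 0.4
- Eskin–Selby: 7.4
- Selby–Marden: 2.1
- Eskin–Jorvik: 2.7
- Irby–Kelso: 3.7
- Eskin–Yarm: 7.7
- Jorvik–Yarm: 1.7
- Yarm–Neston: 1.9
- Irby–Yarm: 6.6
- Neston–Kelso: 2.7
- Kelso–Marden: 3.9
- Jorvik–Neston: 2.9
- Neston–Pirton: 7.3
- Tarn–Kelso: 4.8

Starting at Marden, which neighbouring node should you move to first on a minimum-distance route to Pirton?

Enumerating some paths:
Marden–Selby–Jorvik–Eskin–Hale–Tarn–Irby–Colne–Pirton: 2.1+0.4+2.7+0.6+0.8+0.9+3.3+1.9 = 12.7
Marden–Selby–Hale–Tarn–Irby–Colne–Pirton: 2.1+2.6+0.8+0.9+3.3+1.9 = 11.6
Cheapest is Marden–Selby–Hale–Tarn–Irby–Colne–Pirton at 11.6 mi.
So from Marden the first move is to Selby.

Selby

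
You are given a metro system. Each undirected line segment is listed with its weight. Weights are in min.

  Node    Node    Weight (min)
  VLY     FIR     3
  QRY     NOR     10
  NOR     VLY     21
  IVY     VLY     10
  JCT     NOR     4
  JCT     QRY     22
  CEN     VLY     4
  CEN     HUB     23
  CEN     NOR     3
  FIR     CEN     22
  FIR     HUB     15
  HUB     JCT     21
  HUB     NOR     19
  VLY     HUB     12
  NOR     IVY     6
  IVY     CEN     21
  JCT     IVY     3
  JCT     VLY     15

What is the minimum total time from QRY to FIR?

Running Dijkstra from QRY:
QRY: 0
NOR: 10  (via QRY)
CEN: 13  (via NOR)
JCT: 14  (via NOR)
IVY: 16  (via NOR)
VLY: 17  (via CEN)
FIR: 20  (via VLY)
Shortest route: QRY → NOR → CEN → VLY → FIR = 20 min.

20 min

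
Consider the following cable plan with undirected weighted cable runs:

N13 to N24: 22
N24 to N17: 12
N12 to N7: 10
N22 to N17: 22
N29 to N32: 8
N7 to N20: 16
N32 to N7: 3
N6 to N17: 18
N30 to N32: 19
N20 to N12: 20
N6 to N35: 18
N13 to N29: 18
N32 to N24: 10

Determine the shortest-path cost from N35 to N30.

Enumerating some paths:
N35–N6–N17–N24–N13–N29–N32–N30: 18+18+12+22+18+8+19 = 115
N35–N6–N17–N24–N32–N30: 18+18+12+10+19 = 77
Cheapest is N35–N6–N17–N24–N32–N30 at 77.

77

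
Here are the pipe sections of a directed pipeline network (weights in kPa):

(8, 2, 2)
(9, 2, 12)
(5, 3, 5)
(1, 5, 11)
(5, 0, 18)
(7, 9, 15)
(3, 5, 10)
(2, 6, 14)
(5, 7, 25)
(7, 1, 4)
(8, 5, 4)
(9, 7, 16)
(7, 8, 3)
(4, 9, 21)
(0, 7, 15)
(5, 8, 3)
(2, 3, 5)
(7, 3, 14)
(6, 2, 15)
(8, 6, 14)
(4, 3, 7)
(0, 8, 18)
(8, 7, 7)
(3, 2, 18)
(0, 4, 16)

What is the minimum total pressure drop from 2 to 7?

Compare a few routes:
2 - 3 - 5 - 0 - 7: 5+10+18+15 = 48
2 - 3 - 5 - 7: 5+10+25 = 40
2 - 3 - 5 - 8 - 7: 5+10+3+7 = 25
Cheapest is 2 - 3 - 5 - 8 - 7 at 25 kPa.

25 kPa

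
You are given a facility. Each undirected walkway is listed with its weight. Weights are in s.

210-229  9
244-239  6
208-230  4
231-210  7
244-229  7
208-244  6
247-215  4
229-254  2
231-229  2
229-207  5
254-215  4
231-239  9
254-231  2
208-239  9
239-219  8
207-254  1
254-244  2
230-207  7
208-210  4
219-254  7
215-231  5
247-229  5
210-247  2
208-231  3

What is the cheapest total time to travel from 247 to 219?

14 s

Settle nodes by increasing distance from 247:
247: 0
210: 2  (via 247)
215: 4  (via 247)
229: 5  (via 247)
208: 6  (via 210)
231: 7  (via 229)
254: 7  (via 229)
207: 8  (via 254)
244: 9  (via 254)
230: 10  (via 208)
219: 14  (via 254)
Shortest route: 247–229–254–219 = 14 s.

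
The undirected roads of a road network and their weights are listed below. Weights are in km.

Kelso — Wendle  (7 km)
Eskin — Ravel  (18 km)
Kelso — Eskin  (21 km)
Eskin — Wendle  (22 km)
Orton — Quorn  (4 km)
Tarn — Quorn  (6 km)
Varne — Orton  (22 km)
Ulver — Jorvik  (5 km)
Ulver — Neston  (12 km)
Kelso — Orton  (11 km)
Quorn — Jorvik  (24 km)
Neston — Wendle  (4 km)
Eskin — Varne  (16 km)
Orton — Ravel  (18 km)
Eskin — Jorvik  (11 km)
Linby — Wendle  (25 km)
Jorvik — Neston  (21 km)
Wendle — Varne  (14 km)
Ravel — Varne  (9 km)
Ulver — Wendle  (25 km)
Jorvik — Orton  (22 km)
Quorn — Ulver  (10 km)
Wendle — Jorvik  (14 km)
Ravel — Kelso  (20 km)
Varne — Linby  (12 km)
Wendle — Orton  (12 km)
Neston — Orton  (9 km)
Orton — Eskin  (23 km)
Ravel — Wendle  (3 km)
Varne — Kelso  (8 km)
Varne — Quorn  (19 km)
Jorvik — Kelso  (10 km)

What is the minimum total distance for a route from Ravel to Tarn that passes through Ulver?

35 km

Shortest Ravel→Ulver: Ravel → Wendle → Neston → Ulver = 19
Best Ulver to Tarn: Ulver → Quorn → Tarn costing 16
Total via Ulver: 19 + 16 = 35 km.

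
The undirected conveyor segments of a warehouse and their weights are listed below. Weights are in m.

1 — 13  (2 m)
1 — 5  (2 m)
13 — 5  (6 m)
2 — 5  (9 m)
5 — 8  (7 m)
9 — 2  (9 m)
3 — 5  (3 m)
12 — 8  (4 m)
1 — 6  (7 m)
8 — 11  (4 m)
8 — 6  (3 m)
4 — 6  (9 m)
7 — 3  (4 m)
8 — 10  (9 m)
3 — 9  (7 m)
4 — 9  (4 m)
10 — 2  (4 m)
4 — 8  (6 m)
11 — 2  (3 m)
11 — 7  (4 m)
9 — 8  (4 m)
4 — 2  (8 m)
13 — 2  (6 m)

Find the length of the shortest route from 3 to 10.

Settle nodes by increasing distance from 3:
3: 0
5: 3  (via 3)
7: 4  (via 3)
1: 5  (via 5)
9: 7  (via 3)
13: 7  (via 1)
11: 8  (via 7)
8: 10  (via 5)
2: 11  (via 11)
4: 11  (via 9)
6: 12  (via 1)
12: 14  (via 8)
10: 15  (via 2)
Shortest route: 3–7–11–2–10 = 15 m.

15 m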